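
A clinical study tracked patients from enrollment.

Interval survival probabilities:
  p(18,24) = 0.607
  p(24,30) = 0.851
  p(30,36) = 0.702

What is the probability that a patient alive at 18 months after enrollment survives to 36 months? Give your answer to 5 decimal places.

Chaining the interval survival probabilities: 0.607 × 0.851 × 0.702.
= 0.362623.

0.36262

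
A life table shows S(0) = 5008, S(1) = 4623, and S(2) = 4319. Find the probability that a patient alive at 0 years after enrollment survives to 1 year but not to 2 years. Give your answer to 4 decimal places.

0.0607

This is the probability of reaching 1 but not 2, conditional on being alive at 0: (S(1) − S(2)) / S(0).
= (4623 − 4319) / 5008 = 304 / 5008 = 0.060703.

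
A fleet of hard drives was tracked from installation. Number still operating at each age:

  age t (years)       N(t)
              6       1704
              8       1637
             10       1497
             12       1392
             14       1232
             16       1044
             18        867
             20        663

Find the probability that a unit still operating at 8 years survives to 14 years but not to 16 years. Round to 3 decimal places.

0.115

This is the probability of reaching 14 but not 16, conditional on being operational at 8: (N(14) − N(16)) / N(8).
= (1232 − 1044) / 1637 = 188 / 1637 = 0.114844.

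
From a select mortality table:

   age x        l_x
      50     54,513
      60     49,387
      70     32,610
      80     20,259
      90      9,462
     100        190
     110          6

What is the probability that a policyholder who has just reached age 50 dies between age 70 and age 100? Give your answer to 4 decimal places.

0.5947

This is the probability of reaching 70 but not 100, conditional on being alive at 50: (l_70 − l_100) / l_50.
= (32,610 − 190) / 54,513 = 32,420 / 54,513 = 0.594721.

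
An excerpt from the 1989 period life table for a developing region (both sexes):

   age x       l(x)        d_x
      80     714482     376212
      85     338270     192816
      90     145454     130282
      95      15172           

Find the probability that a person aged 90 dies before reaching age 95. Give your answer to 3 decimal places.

0.896

P(die before 95 | alive at 90) = 1 − l(95)/l(90) = 1 − 15172/145454 = (130282)/145454 = 0.895692.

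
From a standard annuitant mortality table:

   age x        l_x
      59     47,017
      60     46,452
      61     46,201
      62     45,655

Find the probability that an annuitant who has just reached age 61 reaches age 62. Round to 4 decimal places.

We want 1p61 = l_62/l_61.
The conditional survival probability is l_62/l_61 = 45,655/46,201 = 0.988182.

0.9882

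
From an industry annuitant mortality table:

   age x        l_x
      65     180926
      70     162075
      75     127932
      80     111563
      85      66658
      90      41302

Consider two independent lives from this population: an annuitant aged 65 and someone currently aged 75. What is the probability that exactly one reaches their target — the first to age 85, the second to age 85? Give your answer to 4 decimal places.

p₁ = l_85/l_65 = 66658/180926 = 0.368427; p₂ = l_85/l_75 = 66658/127932 = 0.521042.
P(exactly one) = p₁(1−p₂) + (1−p₁)p₂ = 0.176461 + 0.329076 = 0.505537.

0.5055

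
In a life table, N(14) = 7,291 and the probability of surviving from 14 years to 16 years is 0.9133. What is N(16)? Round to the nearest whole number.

6659

N(16) = N(14) × p = 7,291 × 0.9133 = 6659.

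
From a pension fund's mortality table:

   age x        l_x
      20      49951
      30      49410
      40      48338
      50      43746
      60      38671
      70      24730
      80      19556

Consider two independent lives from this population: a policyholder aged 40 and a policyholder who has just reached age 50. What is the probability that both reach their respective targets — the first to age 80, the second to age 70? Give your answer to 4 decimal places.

0.2287

p₁ = l_80/l_40 = 19556/48338 = 0.404568; p₂ = l_70/l_50 = 24730/43746 = 0.565309.
P(both) = p₁ × p₂ = 0.404568 × 0.565309 = 0.228706.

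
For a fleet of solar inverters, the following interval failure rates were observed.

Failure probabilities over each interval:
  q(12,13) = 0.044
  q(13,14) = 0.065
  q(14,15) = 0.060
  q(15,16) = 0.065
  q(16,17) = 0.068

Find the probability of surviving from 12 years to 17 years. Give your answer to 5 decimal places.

The overall survival probability is (1 − 0.044) × (1 − 0.065) × (1 − 0.060) × (1 − 0.065) × (1 − 0.068).
= 0.956 × 0.935 × 0.940 × 0.935 × 0.932 = 0.732192.

0.73219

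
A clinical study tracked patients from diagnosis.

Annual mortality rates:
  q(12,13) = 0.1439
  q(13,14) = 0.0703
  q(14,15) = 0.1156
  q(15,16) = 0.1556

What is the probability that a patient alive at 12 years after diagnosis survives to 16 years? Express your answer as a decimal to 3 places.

The overall survival probability is (1 − 0.1439) × (1 − 0.0703) × (1 − 0.1156) × (1 − 0.1556).
= 0.8561 × 0.9297 × 0.8844 × 0.8444 = 0.594380.

0.594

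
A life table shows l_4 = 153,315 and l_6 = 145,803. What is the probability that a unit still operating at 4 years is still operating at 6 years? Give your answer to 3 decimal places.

0.951

The conditional survival probability is l_6/l_4 = 145,803/153,315 = 0.951003.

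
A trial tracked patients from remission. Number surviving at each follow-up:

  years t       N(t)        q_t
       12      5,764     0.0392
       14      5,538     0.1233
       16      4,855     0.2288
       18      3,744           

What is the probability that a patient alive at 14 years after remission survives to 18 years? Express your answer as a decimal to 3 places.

The conditional survival probability is N(18)/N(14) = 3,744/5,538 = 0.676056.

0.676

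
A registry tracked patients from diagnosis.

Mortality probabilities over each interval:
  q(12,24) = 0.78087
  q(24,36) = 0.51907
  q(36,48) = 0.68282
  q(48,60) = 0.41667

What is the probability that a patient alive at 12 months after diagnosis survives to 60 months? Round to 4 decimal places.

0.0195

P(survive 12→60) = (1 − 0.78087) × (1 − 0.51907) × (1 − 0.68282) × (1 − 0.41667).
= 0.21913 × 0.48093 × 0.31718 × 0.58333 = 0.019499.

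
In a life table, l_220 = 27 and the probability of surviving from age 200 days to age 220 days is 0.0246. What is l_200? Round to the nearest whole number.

l_200 = l_220 / p = 27 / 0.0246 = 1098.

1098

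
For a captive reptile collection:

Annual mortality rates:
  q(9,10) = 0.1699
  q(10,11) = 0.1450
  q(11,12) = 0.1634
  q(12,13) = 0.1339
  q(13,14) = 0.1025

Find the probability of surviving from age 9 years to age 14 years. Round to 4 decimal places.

0.4615

P(survive 9→14) = (1 − 0.1699) × (1 − 0.1450) × (1 − 0.1634) × (1 − 0.1339) × (1 − 0.1025).
= 0.8301 × 0.8550 × 0.8366 × 0.8661 × 0.8975 = 0.461548.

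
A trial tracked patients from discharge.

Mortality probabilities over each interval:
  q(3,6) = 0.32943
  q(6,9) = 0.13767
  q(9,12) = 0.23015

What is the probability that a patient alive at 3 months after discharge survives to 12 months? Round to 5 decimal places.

0.44517

P(survive 3→12) = (1 − 0.32943) × (1 − 0.13767) × (1 − 0.23015).
= 0.67057 × 0.86233 × 0.76985 = 0.445168.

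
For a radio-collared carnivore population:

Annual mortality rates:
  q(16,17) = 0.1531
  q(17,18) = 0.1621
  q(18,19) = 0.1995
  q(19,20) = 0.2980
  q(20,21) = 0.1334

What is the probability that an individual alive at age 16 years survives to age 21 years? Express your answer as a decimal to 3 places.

The overall survival probability is (1 − 0.1531) × (1 − 0.1621) × (1 − 0.1995) × (1 − 0.2980) × (1 − 0.1334).
= 0.8469 × 0.8379 × 0.8005 × 0.7020 × 0.8666 = 0.345574.

0.346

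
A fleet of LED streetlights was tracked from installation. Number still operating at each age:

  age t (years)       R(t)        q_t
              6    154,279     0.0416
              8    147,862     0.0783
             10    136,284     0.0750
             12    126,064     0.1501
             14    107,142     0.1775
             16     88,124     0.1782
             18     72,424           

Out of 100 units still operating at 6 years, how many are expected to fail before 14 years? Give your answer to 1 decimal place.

30.6

The relevant probability is 1 − 107,142/154,279 = 0.305531.
Expected number = 100 × 0.305531 = 30.6.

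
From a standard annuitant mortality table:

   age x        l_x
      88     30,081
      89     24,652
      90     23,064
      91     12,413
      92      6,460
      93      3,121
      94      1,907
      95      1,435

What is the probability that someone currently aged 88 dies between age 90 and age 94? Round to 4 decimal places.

0.7033

This is the probability of reaching 90 but not 94, conditional on being alive at 88: (l_90 − l_94) / l_88.
= (23,064 − 1,907) / 30,081 = 21,157 / 30,081 = 0.703334.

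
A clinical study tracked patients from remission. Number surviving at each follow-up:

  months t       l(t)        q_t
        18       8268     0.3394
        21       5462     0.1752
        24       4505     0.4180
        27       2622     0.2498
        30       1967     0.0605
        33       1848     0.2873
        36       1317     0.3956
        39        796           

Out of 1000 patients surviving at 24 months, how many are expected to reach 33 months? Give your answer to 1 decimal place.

The relevant probability is 1848/4505 = 0.410211.
Expected number = 1000 × 0.410211 = 410.2.

410.2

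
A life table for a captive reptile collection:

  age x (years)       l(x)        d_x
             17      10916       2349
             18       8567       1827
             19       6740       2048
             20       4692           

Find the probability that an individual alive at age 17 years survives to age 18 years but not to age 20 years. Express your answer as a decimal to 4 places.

0.3550

This is the probability of reaching 18 but not 20, conditional on being alive at 17: (l(18) − l(20)) / l(17).
= (8567 − 4692) / 10916 = 3875 / 10916 = 0.354984.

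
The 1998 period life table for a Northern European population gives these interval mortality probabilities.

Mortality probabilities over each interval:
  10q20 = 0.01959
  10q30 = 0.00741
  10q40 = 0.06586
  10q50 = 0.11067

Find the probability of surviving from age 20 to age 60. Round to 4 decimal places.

0.8084

The overall survival probability is (1 − 0.01959) × (1 − 0.00741) × (1 − 0.06586) × (1 − 0.11067).
= 0.98041 × 0.99259 × 0.93414 × 0.88933 = 0.808449.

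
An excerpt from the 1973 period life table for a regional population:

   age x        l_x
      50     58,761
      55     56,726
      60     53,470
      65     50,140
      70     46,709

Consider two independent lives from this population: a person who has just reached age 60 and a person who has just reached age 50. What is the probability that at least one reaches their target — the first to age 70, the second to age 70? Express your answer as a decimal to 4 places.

p₁ = l_70/l_60 = 46,709/53,470 = 0.873555; p₂ = l_70/l_50 = 46,709/58,761 = 0.794898.
P(at least one) = 1 − (1−p₁)(1−p₂) = 1 − 0.126445 × 0.205102 = 0.974066.

0.9741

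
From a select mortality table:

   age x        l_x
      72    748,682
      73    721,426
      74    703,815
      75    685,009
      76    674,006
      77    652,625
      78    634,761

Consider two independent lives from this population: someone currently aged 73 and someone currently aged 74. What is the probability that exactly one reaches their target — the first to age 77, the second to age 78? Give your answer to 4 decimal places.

p₁ = l_77/l_73 = 652,625/721,426 = 0.904632; p₂ = l_78/l_74 = 634,761/703,815 = 0.901886.
P(exactly one) = p₁(1−p₂) + (1−p₁)p₂ = 0.088757 + 0.086011 = 0.174768.

0.1748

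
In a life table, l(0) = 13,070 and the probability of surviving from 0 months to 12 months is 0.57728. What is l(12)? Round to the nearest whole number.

7545

l(12) = l(0) × p = 13,070 × 0.57728 = 7545.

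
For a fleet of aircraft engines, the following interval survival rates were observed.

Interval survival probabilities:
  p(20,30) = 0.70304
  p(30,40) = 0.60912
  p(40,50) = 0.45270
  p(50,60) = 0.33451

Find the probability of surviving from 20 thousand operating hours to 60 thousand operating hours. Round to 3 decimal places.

0.065

Chaining the interval survival probabilities: 0.70304 × 0.60912 × 0.45270 × 0.33451.
= 0.064849.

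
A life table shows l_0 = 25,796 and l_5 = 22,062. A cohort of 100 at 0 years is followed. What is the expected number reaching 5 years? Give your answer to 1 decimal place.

85.5

The relevant probability is 22,062/25,796 = 0.855249.
Expected number = 100 × 0.855249 = 85.5.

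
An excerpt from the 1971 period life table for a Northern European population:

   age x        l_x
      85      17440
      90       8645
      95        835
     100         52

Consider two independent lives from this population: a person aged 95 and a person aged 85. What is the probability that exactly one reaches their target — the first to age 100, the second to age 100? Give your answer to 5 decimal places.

0.06489

p₁ = l_100/l_95 = 52/835 = 0.062275; p₂ = l_100/l_85 = 52/17440 = 0.002982.
P(exactly one) = p₁(1−p₂) + (1−p₁)p₂ = 0.062089 + 0.002796 = 0.064886.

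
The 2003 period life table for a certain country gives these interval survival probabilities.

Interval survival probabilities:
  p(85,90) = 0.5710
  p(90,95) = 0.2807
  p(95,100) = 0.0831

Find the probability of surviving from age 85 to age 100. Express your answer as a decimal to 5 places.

P(survive 85→100) = 0.5710 × 0.2807 × 0.0831.
= 0.013319.

0.01332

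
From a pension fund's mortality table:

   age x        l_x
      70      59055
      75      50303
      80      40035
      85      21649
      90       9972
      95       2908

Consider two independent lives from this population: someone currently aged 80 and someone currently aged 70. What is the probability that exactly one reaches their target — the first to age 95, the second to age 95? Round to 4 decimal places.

p₁ = l_95/l_80 = 2908/40035 = 0.072636; p₂ = l_95/l_70 = 2908/59055 = 0.049242.
P(exactly one) = p₁(1−p₂) + (1−p₁)p₂ = 0.069059 + 0.045665 = 0.114725.

0.1147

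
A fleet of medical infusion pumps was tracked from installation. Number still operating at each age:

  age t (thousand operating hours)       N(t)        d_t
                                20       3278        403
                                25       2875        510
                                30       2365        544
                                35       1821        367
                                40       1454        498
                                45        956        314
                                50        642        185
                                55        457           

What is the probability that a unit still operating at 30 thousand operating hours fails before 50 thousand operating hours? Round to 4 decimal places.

P(fail before 50 | operational at 30) = 1 − N(50)/N(30) = 1 − 642/2365 = (1723)/2365 = 0.728541.

0.7285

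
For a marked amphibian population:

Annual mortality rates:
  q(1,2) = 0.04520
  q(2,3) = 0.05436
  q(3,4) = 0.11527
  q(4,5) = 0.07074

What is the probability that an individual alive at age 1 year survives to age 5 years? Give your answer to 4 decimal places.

0.7423

The overall survival probability is (1 − 0.04520) × (1 − 0.05436) × (1 − 0.11527) × (1 − 0.07074).
= 0.95480 × 0.94564 × 0.88473 × 0.92926 = 0.742312.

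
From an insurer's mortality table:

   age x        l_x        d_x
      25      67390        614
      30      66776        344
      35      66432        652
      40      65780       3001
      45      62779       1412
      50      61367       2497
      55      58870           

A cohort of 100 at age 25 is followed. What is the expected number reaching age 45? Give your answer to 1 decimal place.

93.2

The relevant probability is 62779/67390 = 0.931577.
Expected number = 100 × 0.931577 = 93.2.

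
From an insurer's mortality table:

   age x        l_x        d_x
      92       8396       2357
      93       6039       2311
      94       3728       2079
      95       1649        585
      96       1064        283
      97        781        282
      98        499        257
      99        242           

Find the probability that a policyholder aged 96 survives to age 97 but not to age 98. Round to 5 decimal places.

We want 1|1q96 = (l_97 − l_98)/l_96.
This is the probability of reaching 97 but not 98, conditional on being alive at 96: (l_97 − l_98) / l_96.
= (781 − 499) / 1064 = 282 / 1064 = 0.265038.

0.26504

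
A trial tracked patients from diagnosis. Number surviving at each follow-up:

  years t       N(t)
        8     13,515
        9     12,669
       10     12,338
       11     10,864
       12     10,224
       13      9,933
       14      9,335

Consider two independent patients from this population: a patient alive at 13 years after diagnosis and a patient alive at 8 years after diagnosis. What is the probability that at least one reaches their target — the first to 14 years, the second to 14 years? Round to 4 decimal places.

p₁ = N(14)/N(13) = 9,335/9,933 = 0.939797; p₂ = N(14)/N(8) = 9,335/13,515 = 0.690714.
P(at least one) = 1 − (1−p₁)(1−p₂) = 1 − 0.060203 × 0.309286 = 0.981380.

0.9814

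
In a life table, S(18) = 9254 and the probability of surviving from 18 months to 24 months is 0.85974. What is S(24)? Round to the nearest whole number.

S(24) = S(18) × p = 9254 × 0.85974 = 7956.

7956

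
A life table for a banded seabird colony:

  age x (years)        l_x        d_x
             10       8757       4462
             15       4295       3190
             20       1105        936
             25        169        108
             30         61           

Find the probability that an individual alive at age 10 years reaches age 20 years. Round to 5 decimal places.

The conditional survival probability is l_20/l_10 = 1105/8757 = 0.126185.

0.12618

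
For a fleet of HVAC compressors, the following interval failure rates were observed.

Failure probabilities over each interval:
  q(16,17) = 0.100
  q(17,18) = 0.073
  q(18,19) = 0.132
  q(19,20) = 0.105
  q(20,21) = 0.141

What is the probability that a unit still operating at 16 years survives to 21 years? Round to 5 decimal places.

0.55675

P(survive 16→21) = (1 − 0.100) × (1 − 0.073) × (1 − 0.132) × (1 − 0.105) × (1 − 0.141).
= 0.900 × 0.927 × 0.868 × 0.895 × 0.859 = 0.556747.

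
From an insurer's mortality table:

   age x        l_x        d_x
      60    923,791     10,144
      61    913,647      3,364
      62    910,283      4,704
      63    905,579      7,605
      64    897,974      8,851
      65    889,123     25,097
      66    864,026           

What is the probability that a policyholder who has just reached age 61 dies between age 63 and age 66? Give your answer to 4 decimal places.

This is the probability of reaching 63 but not 66, conditional on being alive at 61: (l_63 − l_66) / l_61.
= (905,579 − 864,026) / 913,647 = 41,553 / 913,647 = 0.045480.

0.0455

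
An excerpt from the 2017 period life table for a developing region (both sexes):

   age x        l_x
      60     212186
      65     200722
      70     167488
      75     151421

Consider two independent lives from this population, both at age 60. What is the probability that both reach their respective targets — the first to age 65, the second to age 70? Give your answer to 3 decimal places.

0.747

p₁ = l_65/l_60 = 200722/212186 = 0.945972; p₂ = l_70/l_60 = 167488/212186 = 0.789345.
P(both) = p₁ × p₂ = 0.945972 × 0.789345 = 0.746698.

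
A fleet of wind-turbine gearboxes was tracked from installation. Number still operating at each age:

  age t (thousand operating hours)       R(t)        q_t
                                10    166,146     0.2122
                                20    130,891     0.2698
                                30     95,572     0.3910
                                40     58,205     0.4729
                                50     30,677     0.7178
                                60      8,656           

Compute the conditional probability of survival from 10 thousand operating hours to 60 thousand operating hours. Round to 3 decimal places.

0.052

The conditional survival probability is R(60)/R(10) = 8,656/166,146 = 0.052099.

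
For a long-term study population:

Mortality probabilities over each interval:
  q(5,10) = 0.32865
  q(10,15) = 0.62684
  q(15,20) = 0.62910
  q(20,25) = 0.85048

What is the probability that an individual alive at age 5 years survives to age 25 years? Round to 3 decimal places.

0.014

The overall survival probability is (1 − 0.32865) × (1 − 0.62684) × (1 − 0.62910) × (1 − 0.85048).
= 0.67135 × 0.37316 × 0.37090 × 0.14952 = 0.013893.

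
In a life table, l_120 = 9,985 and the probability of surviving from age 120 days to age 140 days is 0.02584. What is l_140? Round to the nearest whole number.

l_140 = l_120 × p = 9,985 × 0.02584 = 258.

258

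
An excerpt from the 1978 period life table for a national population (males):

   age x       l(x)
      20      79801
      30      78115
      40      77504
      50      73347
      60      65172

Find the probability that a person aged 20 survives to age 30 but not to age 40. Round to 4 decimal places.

0.0077

This is the probability of reaching 30 but not 40, conditional on being alive at 20: (l(30) − l(40)) / l(20).
= (78115 − 77504) / 79801 = 611 / 79801 = 0.007657.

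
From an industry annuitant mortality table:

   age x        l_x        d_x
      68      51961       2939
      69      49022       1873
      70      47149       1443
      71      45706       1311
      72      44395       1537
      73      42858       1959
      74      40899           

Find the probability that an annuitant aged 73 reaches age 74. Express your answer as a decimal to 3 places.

We want 1p73 = l_74/l_73.
The conditional survival probability is l_74/l_73 = 40899/42858 = 0.954291.

0.954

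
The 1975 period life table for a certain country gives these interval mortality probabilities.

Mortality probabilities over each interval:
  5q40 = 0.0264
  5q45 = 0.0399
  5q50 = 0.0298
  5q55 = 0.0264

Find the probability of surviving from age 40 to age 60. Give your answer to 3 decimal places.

Survival from 40 to 60 is the product of surviving each interval: (1 − 0.0264) × (1 − 0.0399) × (1 − 0.0298) × (1 − 0.0264).
= 0.9736 × 0.9601 × 0.9702 × 0.9736 = 0.882956.

0.883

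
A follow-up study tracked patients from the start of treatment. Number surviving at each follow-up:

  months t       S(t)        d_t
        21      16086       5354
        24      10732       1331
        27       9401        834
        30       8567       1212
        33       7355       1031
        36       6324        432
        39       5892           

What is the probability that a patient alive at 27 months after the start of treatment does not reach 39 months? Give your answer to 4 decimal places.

0.3733

P(die before 39 | alive at 27) = 1 − S(39)/S(27) = 1 − 5892/9401 = (3509)/9401 = 0.373258.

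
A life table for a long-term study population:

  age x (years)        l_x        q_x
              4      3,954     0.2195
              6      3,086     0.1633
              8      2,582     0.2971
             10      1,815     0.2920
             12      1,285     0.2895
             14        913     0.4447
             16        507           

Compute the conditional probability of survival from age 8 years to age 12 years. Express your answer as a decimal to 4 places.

The conditional survival probability is l_12/l_8 = 1,285/2,582 = 0.497676.

0.4977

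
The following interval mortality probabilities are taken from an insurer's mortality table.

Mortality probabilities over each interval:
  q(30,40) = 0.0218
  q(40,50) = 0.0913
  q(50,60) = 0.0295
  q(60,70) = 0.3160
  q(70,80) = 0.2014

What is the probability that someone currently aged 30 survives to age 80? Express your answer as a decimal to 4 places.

0.4712

The overall survival probability is (1 − 0.0218) × (1 − 0.0913) × (1 − 0.0295) × (1 − 0.3160) × (1 − 0.2014).
= 0.9782 × 0.9087 × 0.9705 × 0.6840 × 0.7986 = 0.471226.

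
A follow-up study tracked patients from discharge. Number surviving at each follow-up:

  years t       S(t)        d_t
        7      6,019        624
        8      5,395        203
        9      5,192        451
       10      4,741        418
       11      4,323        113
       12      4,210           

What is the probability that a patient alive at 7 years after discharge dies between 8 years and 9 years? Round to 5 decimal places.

This is the probability of reaching 8 but not 9, conditional on being alive at 7: (S(8) − S(9)) / S(7).
= (5,395 − 5,192) / 6,019 = 203 / 6,019 = 0.033727.

0.03373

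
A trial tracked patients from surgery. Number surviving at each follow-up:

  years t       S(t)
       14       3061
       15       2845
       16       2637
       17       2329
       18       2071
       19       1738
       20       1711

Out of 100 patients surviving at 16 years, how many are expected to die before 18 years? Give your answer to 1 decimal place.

The relevant probability is 1 − 2071/2637 = 0.214638.
Expected number = 100 × 0.214638 = 21.5.

21.5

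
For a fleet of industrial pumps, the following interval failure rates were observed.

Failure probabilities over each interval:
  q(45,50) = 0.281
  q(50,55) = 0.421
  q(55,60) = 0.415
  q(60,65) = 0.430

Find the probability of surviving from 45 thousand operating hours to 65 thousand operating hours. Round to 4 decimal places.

The overall survival probability is (1 − 0.281) × (1 − 0.421) × (1 − 0.415) × (1 − 0.430).
= 0.719 × 0.579 × 0.585 × 0.570 = 0.138816.

0.1388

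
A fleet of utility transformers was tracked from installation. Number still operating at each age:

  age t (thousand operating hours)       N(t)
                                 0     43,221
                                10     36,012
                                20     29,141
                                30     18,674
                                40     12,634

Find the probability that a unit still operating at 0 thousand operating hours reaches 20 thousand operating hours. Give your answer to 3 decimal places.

The conditional survival probability is N(20)/N(0) = 29,141/43,221 = 0.674232.

0.674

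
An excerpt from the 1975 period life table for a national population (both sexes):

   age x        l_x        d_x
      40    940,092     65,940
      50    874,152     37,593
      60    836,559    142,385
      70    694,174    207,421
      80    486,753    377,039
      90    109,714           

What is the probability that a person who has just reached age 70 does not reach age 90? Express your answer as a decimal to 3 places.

P(die before 90 | alive at 70) = 1 − l_90/l_70 = 1 − 109,714/694,174 = (584,460)/694,174 = 0.841950.

0.842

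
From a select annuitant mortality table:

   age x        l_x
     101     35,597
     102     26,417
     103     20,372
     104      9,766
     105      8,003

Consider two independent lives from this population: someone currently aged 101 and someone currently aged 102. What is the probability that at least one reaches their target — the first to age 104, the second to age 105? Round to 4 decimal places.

0.4942

p₁ = l_104/l_101 = 9,766/35,597 = 0.274349; p₂ = l_105/l_102 = 8,003/26,417 = 0.302949.
P(at least one) = 1 − (1−p₁)(1−p₂) = 1 − 0.725651 × 0.697051 = 0.494184.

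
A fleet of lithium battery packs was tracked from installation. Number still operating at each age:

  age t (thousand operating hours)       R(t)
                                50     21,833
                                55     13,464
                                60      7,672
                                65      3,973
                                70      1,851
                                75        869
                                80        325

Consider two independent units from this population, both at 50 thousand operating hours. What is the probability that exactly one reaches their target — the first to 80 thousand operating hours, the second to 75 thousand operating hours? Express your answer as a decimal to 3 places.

0.054

p₁ = R(80)/R(50) = 325/21,833 = 0.014886; p₂ = R(75)/R(50) = 869/21,833 = 0.039802.
P(exactly one) = p₁(1−p₂) + (1−p₁)p₂ = 0.014294 + 0.039210 = 0.053503.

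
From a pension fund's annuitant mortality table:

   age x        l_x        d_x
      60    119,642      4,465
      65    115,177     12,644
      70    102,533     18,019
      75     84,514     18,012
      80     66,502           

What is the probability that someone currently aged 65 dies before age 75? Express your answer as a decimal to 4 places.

0.2662

P(die before 75 | alive at 65) = 1 − l_75/l_65 = 1 − 84,514/115,177 = (30,663)/115,177 = 0.266225.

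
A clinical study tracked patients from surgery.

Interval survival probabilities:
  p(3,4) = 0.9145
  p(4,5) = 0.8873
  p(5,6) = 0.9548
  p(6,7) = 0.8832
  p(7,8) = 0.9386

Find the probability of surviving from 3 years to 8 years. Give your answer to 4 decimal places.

0.6423

Survival from 3 to 8 is the product of surviving each interval: 0.9145 × 0.8873 × 0.9548 × 0.8832 × 0.9386.
= 0.642253.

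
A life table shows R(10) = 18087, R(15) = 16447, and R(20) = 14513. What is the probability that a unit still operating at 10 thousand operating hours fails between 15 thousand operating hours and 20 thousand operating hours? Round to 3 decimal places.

0.107

This is the probability of reaching 15 but not 20, conditional on being operational at 10: (R(15) − R(20)) / R(10).
= (16447 − 14513) / 18087 = 1934 / 18087 = 0.106928.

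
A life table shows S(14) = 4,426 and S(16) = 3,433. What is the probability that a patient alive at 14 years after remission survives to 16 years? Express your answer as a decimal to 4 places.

The conditional survival probability is S(16)/S(14) = 3,433/4,426 = 0.775644.

0.7756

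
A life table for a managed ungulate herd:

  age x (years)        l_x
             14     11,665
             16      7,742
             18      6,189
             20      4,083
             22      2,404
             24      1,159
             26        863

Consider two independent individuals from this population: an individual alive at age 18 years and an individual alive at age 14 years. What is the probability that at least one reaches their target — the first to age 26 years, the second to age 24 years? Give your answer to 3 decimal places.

0.225

p₁ = l_26/l_18 = 863/6,189 = 0.139441; p₂ = l_24/l_14 = 1,159/11,665 = 0.099357.
P(at least one) = 1 − (1−p₁)(1−p₂) = 1 − 0.860559 × 0.900643 = 0.224944.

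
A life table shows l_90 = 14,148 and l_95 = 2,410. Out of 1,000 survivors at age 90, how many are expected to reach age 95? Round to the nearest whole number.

The relevant probability is 2,410/14,148 = 0.170342.
Expected number = 1,000 × 0.170342 = 170.

170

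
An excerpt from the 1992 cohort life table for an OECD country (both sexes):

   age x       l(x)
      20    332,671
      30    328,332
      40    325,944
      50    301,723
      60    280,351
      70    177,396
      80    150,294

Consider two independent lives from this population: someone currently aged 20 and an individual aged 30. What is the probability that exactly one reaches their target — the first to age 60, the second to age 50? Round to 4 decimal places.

0.2128

p₁ = l(60)/l(20) = 280,351/332,671 = 0.842727; p₂ = l(50)/l(30) = 301,723/328,332 = 0.918957.
P(exactly one) = p₁(1−p₂) + (1−p₁)p₂ = 0.068297 + 0.144527 = 0.212824.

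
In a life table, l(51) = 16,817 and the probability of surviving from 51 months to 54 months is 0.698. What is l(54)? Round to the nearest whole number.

l(54) = l(51) × p = 16,817 × 0.698 = 11738.

11738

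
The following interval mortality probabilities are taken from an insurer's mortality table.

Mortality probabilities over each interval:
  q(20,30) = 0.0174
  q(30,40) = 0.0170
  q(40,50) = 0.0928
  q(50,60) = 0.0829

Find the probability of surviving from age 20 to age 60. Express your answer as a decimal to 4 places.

Survival from 20 to 60 is the product of surviving each interval: (1 − 0.0174) × (1 − 0.0170) × (1 − 0.0928) × (1 − 0.0829).
= 0.9826 × 0.9830 × 0.9072 × 0.9171 = 0.803619.

0.8036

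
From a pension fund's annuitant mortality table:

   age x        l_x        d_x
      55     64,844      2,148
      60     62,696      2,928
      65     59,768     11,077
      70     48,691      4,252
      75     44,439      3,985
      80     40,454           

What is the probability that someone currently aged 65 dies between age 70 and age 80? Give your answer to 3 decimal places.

We want 5|10q65 = (l_70 − l_80)/l_65.
This is the probability of reaching 70 but not 80, conditional on being alive at 65: (l_70 − l_80) / l_65.
= (48,691 − 40,454) / 59,768 = 8,237 / 59,768 = 0.137816.

0.138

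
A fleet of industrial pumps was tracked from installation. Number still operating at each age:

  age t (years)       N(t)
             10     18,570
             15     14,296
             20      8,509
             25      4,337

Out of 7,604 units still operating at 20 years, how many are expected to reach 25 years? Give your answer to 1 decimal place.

The relevant probability is 4,337/8,509 = 0.509696.
Expected number = 7,604 × 0.509696 = 3875.7.

3875.7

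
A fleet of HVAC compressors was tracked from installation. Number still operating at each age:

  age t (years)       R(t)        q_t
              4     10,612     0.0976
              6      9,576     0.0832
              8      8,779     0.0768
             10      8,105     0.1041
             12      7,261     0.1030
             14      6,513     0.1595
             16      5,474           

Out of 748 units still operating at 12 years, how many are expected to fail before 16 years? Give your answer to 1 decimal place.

The relevant probability is 1 − 5,474/7,261 = 0.246109.
Expected number = 748 × 0.246109 = 184.1.

184.1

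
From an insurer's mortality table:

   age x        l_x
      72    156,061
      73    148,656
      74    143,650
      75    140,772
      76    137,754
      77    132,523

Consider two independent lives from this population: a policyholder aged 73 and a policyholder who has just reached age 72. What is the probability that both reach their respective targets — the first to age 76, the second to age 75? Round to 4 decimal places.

0.8359

p₁ = l_76/l_73 = 137,754/148,656 = 0.926663; p₂ = l_75/l_72 = 140,772/156,061 = 0.902032.
P(both) = p₁ × p₂ = 0.926663 × 0.902032 = 0.835880.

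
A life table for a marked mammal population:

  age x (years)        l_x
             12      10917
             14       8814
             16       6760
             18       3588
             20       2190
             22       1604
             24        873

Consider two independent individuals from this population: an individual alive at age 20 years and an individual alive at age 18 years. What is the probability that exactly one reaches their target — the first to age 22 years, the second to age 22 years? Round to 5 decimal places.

0.52462

p₁ = l_22/l_20 = 1604/2190 = 0.732420; p₂ = l_22/l_18 = 1604/3588 = 0.447046.
P(exactly one) = p₁(1−p₂) + (1−p₁)p₂ = 0.404995 + 0.119621 = 0.524615.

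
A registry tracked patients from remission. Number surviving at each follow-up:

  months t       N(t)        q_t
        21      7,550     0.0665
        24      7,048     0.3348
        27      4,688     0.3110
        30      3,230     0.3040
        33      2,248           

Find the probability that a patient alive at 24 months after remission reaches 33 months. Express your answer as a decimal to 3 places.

The conditional survival probability is N(33)/N(24) = 2,248/7,048 = 0.318956.

0.319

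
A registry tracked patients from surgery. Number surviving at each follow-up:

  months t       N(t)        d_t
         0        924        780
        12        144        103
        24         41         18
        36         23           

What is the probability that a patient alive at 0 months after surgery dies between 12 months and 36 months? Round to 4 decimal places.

0.1310

This is the probability of reaching 12 but not 36, conditional on being alive at 0: (N(12) − N(36)) / N(0).
= (144 − 23) / 924 = 121 / 924 = 0.130952.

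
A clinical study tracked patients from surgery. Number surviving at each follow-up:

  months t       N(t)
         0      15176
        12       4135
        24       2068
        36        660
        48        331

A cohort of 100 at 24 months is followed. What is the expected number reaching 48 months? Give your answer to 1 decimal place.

16.0

The relevant probability is 331/2068 = 0.160058.
Expected number = 100 × 0.160058 = 16.0.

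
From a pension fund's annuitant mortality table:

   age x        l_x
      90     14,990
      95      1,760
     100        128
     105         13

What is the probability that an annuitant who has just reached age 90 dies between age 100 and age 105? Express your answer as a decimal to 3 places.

We want 10|5q90 = (l_100 − l_105)/l_90.
This is the probability of reaching 100 but not 105, conditional on being alive at 90: (l_100 − l_105) / l_90.
= (128 − 13) / 14,990 = 115 / 14,990 = 0.007672.

0.008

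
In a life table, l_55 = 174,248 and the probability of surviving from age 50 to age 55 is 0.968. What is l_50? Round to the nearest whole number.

180008

l_50 = l_55 / p = 174,248 / 0.968 = 180008.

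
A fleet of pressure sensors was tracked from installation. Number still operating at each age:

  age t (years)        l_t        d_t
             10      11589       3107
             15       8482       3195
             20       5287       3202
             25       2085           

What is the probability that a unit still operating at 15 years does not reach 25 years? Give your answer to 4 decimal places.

0.7542

P(fail before 25 | operational at 15) = 1 − l_25/l_15 = 1 − 2085/8482 = (6397)/8482 = 0.754185.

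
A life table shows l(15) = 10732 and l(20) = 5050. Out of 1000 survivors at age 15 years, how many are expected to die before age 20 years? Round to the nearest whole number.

The relevant probability is 1 − 5050/10732 = 0.529445.
Expected number = 1000 × 0.529445 = 529.

529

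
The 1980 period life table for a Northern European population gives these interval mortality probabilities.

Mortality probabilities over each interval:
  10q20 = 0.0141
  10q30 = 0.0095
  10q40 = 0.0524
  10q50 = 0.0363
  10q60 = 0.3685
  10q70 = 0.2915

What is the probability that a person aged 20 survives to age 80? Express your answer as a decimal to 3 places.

0.399

60p20 = (1 − 0.0141) × (1 − 0.0095) × (1 − 0.0524) × (1 − 0.0363) × (1 − 0.3685) × (1 − 0.2915).
= 0.9859 × 0.9905 × 0.9476 × 0.9637 × 0.6315 × 0.7085 = 0.398995.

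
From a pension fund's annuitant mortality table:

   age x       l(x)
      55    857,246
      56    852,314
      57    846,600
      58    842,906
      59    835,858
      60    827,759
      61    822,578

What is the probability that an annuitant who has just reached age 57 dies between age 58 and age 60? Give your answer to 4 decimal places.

0.0179

This is the probability of reaching 58 but not 60, conditional on being alive at 57: (l(58) − l(60)) / l(57).
= (842,906 − 827,759) / 846,600 = 15,147 / 846,600 = 0.017892.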